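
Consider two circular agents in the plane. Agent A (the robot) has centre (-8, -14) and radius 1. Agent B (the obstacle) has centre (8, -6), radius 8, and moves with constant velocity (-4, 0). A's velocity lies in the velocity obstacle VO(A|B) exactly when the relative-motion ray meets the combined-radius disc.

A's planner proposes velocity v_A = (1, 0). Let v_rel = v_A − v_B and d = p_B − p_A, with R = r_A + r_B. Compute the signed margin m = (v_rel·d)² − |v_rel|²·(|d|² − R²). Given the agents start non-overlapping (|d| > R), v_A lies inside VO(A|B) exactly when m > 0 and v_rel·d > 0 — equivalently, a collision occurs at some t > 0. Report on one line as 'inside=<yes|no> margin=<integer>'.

d = (16, 8),  |d|² = 320;  R = 1+8 = 9,  c = 320−9² = 239
v_rel = (5, 0),  |v_rel|² = 25;  v_rel·d = (5)·(16) + (0)·(8) = 80
25·t² − 160·t + 239 = 0  ⇒  m = 80² − 25·239 = 425
m = 425 > 0,  v_rel·d = 80 > 0  ⇒  inside

inside=yes margin=425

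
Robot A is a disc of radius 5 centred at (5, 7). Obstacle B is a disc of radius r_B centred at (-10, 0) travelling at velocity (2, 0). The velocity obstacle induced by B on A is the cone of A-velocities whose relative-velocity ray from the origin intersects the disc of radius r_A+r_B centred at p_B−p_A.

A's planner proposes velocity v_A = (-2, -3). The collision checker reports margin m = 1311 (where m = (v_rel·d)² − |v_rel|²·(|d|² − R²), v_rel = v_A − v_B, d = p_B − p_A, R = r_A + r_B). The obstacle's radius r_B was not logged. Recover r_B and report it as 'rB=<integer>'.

m = 1311
d = (-15, -7);  v_rel = (-4, -3),  |v_rel|² = 25
v_rel×d = (-4)·(-7) − (-3)·(-15) = -17
since m = R²·25 − (-17)²:  R² = (289 + 1311) / 25 = 64
R = √64 = 8  ⇒  r_B = 8 − 5 = 3

rB=3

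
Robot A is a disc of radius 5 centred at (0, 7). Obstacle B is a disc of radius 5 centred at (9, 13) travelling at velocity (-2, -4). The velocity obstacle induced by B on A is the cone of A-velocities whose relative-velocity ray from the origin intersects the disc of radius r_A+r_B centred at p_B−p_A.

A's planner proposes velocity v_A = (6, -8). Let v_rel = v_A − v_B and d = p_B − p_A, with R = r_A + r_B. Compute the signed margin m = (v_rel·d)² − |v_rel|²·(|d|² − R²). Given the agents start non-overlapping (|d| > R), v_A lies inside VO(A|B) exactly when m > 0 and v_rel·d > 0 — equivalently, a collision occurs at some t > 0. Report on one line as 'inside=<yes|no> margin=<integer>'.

d = (9, 6),  |d|² = 117;  R = 5+5 = 10,  c = 117−10² = 17
v_rel = (8, -4),  |v_rel|² = 80;  v_rel·d = (8)·(9) + (-4)·(6) = 48
80·t² − 96·t + 17 = 0  ⇒  m = 48² − 80·17 = 944
m = 944 > 0,  v_rel·d = 48 > 0  ⇒  inside

inside=yes margin=944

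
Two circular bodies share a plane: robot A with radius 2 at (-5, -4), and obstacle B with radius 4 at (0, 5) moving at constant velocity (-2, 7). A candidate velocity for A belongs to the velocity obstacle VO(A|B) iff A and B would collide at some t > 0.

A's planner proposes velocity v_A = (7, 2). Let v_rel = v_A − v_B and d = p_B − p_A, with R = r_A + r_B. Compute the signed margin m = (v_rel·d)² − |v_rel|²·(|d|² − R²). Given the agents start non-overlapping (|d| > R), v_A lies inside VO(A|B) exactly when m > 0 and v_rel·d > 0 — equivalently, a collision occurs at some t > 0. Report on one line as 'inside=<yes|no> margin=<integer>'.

d = (5, 9),  |d|² = 106;  R = 2+4 = 6,  c = 106−6² = 70
v_rel = (9, -5),  |v_rel|² = 106;  v_rel·d = (9)·(5) + (-5)·(9) = 0
106·t² − 0·t + 70 = 0  ⇒  m = 0² − 106·70 = -7420
m = -7420 < 0,  v_rel·d = 0 = 0  ⇒  outside

inside=no margin=-7420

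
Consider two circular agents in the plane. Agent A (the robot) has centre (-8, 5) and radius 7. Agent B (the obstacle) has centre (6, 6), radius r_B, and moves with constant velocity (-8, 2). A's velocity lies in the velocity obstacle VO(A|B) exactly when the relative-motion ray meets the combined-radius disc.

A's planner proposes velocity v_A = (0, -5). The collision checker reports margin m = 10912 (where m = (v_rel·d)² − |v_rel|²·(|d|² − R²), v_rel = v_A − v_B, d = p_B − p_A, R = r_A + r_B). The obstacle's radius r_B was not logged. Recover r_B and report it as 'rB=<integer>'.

m = 10912
d = (14, 1);  v_rel = (8, -7),  |v_rel|² = 113
v_rel×d = (8)·(1) − (-7)·(14) = 106
since m = R²·113 − 106²:  R² = (11236 + 10912) / 113 = 196
R = √196 = 14  ⇒  r_B = 14 − 7 = 7

rB=7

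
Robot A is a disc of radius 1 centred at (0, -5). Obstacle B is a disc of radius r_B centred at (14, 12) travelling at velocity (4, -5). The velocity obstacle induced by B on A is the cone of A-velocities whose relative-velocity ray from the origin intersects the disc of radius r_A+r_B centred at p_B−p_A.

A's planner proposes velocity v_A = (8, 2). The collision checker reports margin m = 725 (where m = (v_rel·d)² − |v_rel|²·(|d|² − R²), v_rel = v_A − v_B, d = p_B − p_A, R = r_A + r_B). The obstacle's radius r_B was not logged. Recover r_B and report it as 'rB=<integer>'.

m = 725
d = (14, 17);  v_rel = (4, 7),  |v_rel|² = 65
v_rel×d = (4)·(17) − (7)·(14) = -30
since m = R²·65 − (-30)²:  R² = (900 + 725) / 65 = 25
R = √25 = 5  ⇒  r_B = 5 − 1 = 4

rB=4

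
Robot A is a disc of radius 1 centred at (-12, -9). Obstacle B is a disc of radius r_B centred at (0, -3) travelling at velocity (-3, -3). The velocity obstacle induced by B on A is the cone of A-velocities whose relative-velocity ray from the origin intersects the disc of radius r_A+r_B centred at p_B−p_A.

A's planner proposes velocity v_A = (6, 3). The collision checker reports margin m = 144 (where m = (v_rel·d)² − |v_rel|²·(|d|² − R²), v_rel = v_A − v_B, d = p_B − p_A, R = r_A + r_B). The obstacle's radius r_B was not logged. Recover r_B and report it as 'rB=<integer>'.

m = 144
d = (12, 6);  v_rel = (9, 6),  |v_rel|² = 117
v_rel×d = (9)·(6) − (6)·(12) = -18
since m = R²·117 − (-18)²:  R² = (324 + 144) / 117 = 4
R = √4 = 2  ⇒  r_B = 2 − 1 = 1

rB=1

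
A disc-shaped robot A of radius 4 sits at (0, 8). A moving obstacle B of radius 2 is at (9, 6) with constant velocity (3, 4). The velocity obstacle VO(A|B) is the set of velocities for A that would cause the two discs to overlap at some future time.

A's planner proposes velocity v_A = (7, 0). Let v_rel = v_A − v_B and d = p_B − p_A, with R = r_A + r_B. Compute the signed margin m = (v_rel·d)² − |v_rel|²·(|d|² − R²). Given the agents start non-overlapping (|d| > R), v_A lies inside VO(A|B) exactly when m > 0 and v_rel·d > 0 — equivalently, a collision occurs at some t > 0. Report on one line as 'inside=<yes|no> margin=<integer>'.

d = (9, -2),  |d|² = 85;  R = 4+2 = 6,  c = 85−6² = 49
v_rel = (4, -4),  |v_rel|² = 32;  v_rel·d = (4)·(9) + (-4)·(-2) = 44
32·t² − 88·t + 49 = 0  ⇒  m = 44² − 32·49 = 368
m = 368 > 0,  v_rel·d = 44 > 0  ⇒  inside

inside=yes margin=368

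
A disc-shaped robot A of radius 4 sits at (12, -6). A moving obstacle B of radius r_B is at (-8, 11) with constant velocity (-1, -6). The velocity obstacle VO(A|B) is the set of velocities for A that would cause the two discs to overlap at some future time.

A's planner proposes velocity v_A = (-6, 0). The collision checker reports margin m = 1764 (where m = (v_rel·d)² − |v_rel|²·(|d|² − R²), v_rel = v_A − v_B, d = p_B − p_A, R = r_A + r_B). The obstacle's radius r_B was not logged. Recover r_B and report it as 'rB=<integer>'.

m = 1764
d = (-20, 17);  v_rel = (-5, 6),  |v_rel|² = 61
v_rel×d = (-5)·(17) − (6)·(-20) = 35
since m = R²·61 − 35²:  R² = (1225 + 1764) / 61 = 49
R = √49 = 7  ⇒  r_B = 7 − 4 = 3

rB=3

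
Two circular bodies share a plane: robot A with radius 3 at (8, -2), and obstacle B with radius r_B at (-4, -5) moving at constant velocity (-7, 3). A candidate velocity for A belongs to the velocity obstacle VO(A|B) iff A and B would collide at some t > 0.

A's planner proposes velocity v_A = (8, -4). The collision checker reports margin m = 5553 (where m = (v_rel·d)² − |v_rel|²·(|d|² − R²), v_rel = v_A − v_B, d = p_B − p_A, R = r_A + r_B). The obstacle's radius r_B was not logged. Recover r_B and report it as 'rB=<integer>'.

m = 5553
d = (-12, -3);  v_rel = (15, -7),  |v_rel|² = 274
v_rel×d = (15)·(-3) − (-7)·(-12) = -129
since m = R²·274 − (-129)²:  R² = (16641 + 5553) / 274 = 81
R = √81 = 9  ⇒  r_B = 9 − 3 = 6

rB=6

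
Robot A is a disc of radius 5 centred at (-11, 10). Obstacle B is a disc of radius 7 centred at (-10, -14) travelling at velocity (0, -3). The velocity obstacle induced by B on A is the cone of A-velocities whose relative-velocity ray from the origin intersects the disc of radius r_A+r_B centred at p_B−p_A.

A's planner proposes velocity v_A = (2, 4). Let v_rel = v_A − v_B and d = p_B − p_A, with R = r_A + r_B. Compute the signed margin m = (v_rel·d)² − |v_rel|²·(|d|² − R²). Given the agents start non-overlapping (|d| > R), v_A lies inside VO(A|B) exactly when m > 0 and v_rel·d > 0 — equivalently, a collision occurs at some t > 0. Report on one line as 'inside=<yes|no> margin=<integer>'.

d = (1, -24),  |d|² = 577;  R = 5+7 = 12,  c = 577−12² = 433
v_rel = (2, 7),  |v_rel|² = 53;  v_rel·d = (2)·(1) + (7)·(-24) = -166
53·t² + 332·t + 433 = 0  ⇒  m = (-166)² − 53·433 = 4607
m = 4607 > 0,  v_rel·d = -166 < 0  ⇒  outside

inside=no margin=4607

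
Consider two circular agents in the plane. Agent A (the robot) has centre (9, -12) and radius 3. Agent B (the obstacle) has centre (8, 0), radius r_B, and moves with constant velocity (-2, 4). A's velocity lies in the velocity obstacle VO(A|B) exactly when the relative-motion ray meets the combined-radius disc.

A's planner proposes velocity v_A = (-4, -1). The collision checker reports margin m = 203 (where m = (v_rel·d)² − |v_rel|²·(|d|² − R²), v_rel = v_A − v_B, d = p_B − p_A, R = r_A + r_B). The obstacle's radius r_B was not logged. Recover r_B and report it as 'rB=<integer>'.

m = 203
d = (-1, 12);  v_rel = (-2, -5),  |v_rel|² = 29
v_rel×d = (-2)·(12) − (-5)·(-1) = -29
since m = R²·29 − (-29)²:  R² = (841 + 203) / 29 = 36
R = √36 = 6  ⇒  r_B = 6 − 3 = 3

rB=3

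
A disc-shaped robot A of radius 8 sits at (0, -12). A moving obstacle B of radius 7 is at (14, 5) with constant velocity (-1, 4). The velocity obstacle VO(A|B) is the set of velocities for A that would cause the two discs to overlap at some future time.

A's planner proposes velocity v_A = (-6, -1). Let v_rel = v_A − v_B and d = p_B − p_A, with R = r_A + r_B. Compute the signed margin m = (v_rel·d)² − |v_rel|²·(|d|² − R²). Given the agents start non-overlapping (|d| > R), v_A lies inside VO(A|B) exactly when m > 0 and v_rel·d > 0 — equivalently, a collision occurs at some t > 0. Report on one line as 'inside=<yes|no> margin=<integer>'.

d = (14, 17),  |d|² = 485;  R = 8+7 = 15,  c = 485−15² = 260
v_rel = (-5, -5),  |v_rel|² = 50;  v_rel·d = (-5)·(14) + (-5)·(17) = -155
50·t² + 310·t + 260 = 0  ⇒  m = (-155)² − 50·260 = 11025
m = 11025 > 0,  v_rel·d = -155 < 0  ⇒  outside

inside=no margin=11025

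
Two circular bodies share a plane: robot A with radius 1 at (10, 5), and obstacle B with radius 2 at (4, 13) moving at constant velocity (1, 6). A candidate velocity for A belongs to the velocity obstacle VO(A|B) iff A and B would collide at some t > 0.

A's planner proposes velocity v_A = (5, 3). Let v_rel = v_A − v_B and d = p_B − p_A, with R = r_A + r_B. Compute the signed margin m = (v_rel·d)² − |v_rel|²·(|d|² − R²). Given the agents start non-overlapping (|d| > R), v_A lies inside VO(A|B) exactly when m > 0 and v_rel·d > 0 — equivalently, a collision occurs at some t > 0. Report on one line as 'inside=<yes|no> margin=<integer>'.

d = (-6, 8),  |d|² = 100;  R = 1+2 = 3,  c = 100−3² = 91
v_rel = (4, -3),  |v_rel|² = 25;  v_rel·d = (4)·(-6) + (-3)·(8) = -48
25·t² + 96·t + 91 = 0  ⇒  m = (-48)² − 25·91 = 29
m = 29 > 0,  v_rel·d = -48 < 0  ⇒  outside

inside=no margin=29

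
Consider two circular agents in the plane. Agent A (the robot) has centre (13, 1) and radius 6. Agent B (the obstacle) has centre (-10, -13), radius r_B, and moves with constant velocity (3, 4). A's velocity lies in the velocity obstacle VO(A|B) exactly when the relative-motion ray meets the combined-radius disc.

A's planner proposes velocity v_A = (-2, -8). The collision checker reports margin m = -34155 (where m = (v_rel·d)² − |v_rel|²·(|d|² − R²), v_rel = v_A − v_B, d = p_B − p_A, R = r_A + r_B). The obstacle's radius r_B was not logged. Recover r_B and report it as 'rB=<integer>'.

m = -34155
d = (-23, -14);  v_rel = (-5, -12),  |v_rel|² = 169
v_rel×d = (-5)·(-14) − (-12)·(-23) = -206
since m = R²·169 − (-206)²:  R² = (42436 + -34155) / 169 = 49
R = √49 = 7  ⇒  r_B = 7 − 6 = 1

rB=1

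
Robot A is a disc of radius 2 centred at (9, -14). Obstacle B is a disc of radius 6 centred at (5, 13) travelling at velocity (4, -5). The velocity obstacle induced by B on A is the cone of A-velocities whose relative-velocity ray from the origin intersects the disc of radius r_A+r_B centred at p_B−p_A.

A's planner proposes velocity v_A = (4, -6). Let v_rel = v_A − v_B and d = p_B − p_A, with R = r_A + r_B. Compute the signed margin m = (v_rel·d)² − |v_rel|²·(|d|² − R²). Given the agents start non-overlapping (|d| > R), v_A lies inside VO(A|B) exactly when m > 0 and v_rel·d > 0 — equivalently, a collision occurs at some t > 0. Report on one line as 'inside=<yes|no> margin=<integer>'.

d = (-4, 27),  |d|² = 745;  R = 2+6 = 8,  c = 745−8² = 681
v_rel = (0, -1),  |v_rel|² = 1;  v_rel·d = (0)·(-4) + (-1)·(27) = -27
1·t² + 54·t + 681 = 0  ⇒  m = (-27)² − 1·681 = 48
m = 48 > 0,  v_rel·d = -27 < 0  ⇒  outside

inside=no margin=48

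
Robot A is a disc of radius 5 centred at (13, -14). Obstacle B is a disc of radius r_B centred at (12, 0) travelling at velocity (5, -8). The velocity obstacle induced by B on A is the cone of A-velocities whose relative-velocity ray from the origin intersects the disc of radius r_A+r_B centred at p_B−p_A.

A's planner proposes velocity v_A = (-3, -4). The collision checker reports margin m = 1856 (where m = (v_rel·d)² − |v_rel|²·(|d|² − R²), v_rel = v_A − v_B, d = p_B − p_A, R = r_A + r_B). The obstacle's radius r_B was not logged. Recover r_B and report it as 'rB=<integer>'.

m = 1856
d = (-1, 14);  v_rel = (-8, 4),  |v_rel|² = 80
v_rel×d = (-8)·(14) − (4)·(-1) = -108
since m = R²·80 − (-108)²:  R² = (11664 + 1856) / 80 = 169
R = √169 = 13  ⇒  r_B = 13 − 5 = 8

rB=8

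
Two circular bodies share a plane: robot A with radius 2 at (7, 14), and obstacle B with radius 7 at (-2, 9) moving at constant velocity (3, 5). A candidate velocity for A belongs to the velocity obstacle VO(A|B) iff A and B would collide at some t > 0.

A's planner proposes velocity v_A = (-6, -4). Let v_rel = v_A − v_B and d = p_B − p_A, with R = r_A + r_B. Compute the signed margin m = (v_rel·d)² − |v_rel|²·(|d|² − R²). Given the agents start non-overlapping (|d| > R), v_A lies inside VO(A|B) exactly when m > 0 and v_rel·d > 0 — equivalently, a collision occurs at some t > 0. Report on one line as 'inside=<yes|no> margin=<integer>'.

d = (-9, -5),  |d|² = 106;  R = 2+7 = 9,  c = 106−9² = 25
v_rel = (-9, -9),  |v_rel|² = 162;  v_rel·d = (-9)·(-9) + (-9)·(-5) = 126
162·t² − 252·t + 25 = 0  ⇒  m = 126² − 162·25 = 11826
m = 11826 > 0,  v_rel·d = 126 > 0  ⇒  inside

inside=yes margin=11826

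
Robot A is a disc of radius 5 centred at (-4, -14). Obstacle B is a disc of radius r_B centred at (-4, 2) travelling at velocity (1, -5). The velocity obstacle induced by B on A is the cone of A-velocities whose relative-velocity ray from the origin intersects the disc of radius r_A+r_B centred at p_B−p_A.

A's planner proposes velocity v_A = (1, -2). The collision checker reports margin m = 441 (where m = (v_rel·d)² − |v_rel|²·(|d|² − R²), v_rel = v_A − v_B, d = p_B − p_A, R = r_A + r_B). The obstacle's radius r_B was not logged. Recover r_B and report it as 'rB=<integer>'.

m = 441
d = (0, 16);  v_rel = (0, 3),  |v_rel|² = 9
v_rel×d = (0)·(16) − (3)·(0) = 0
since m = R²·9 − 0²:  R² = (0 + 441) / 9 = 49
R = √49 = 7  ⇒  r_B = 7 − 5 = 2

rB=2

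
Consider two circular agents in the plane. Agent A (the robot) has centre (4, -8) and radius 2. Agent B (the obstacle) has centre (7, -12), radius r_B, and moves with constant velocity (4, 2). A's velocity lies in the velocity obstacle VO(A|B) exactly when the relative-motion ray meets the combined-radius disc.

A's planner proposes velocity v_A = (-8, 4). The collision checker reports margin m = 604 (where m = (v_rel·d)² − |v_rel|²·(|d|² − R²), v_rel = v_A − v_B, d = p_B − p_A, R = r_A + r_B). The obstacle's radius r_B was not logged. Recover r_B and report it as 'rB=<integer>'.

m = 604
d = (3, -4);  v_rel = (-12, 2),  |v_rel|² = 148
v_rel×d = (-12)·(-4) − (2)·(3) = 42
since m = R²·148 − 42²:  R² = (1764 + 604) / 148 = 16
R = √16 = 4  ⇒  r_B = 4 − 2 = 2

rB=2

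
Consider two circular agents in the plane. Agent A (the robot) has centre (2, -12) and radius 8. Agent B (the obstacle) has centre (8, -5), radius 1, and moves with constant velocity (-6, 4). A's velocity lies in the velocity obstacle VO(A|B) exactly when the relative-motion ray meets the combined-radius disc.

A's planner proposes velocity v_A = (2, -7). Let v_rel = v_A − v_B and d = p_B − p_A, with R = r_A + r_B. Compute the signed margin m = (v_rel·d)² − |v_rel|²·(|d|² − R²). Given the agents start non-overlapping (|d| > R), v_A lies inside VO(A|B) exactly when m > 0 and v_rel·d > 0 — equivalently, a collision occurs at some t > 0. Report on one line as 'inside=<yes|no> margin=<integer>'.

d = (6, 7),  |d|² = 85;  R = 8+1 = 9,  c = 85−9² = 4
v_rel = (8, -11),  |v_rel|² = 185;  v_rel·d = (8)·(6) + (-11)·(7) = -29
185·t² + 58·t + 4 = 0  ⇒  m = (-29)² − 185·4 = 101
m = 101 > 0,  v_rel·d = -29 < 0  ⇒  outside

inside=no margin=101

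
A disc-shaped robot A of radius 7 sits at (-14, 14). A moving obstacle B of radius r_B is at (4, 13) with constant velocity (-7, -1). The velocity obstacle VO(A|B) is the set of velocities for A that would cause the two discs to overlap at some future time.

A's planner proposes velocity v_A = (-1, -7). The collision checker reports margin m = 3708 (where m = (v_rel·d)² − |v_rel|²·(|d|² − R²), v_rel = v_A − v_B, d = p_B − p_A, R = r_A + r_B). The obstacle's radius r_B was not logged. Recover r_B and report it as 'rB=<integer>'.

m = 3708
d = (18, -1);  v_rel = (6, -6),  |v_rel|² = 72
v_rel×d = (6)·(-1) − (-6)·(18) = 102
since m = R²·72 − 102²:  R² = (10404 + 3708) / 72 = 196
R = √196 = 14  ⇒  r_B = 14 − 7 = 7

rB=7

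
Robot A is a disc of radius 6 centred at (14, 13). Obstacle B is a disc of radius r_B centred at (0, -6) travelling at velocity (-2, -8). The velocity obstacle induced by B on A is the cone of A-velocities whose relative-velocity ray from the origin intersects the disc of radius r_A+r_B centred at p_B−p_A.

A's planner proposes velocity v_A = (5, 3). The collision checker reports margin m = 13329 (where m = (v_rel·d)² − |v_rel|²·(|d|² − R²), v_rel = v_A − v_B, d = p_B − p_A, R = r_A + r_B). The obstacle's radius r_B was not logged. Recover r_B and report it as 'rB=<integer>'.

m = 13329
d = (-14, -19);  v_rel = (7, 11),  |v_rel|² = 170
v_rel×d = (7)·(-19) − (11)·(-14) = 21
since m = R²·170 − 21²:  R² = (441 + 13329) / 170 = 81
R = √81 = 9  ⇒  r_B = 9 − 6 = 3

rB=3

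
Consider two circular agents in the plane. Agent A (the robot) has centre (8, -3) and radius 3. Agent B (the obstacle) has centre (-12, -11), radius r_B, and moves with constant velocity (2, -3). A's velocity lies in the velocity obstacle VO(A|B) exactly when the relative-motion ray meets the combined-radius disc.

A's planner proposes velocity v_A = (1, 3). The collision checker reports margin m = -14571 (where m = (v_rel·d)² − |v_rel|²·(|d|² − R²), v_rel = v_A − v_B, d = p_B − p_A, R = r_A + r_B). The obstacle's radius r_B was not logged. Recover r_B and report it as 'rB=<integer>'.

m = -14571
d = (-20, -8);  v_rel = (-1, 6),  |v_rel|² = 37
v_rel×d = (-1)·(-8) − (6)·(-20) = 128
since m = R²·37 − 128²:  R² = (16384 + -14571) / 37 = 49
R = √49 = 7  ⇒  r_B = 7 − 3 = 4

rB=4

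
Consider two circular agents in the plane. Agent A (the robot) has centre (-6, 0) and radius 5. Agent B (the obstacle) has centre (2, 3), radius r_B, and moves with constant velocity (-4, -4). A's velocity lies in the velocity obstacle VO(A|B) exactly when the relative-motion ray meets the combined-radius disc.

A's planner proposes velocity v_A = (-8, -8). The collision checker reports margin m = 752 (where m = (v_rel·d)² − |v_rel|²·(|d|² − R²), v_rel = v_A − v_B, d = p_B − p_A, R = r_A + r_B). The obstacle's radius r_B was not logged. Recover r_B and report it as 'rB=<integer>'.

m = 752
d = (8, 3);  v_rel = (-4, -4),  |v_rel|² = 32
v_rel×d = (-4)·(3) − (-4)·(8) = 20
since m = R²·32 − 20²:  R² = (400 + 752) / 32 = 36
R = √36 = 6  ⇒  r_B = 6 − 5 = 1

rB=1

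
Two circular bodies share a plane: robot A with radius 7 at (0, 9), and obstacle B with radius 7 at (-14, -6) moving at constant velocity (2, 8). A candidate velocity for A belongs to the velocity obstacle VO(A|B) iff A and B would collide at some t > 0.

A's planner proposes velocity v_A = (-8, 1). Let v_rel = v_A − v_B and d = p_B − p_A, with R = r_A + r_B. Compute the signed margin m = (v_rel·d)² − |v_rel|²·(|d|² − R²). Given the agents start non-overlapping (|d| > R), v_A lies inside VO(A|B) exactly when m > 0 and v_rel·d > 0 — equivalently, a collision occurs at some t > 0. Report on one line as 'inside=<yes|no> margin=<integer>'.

d = (-14, -15),  |d|² = 421;  R = 7+7 = 14,  c = 421−14² = 225
v_rel = (-10, -7),  |v_rel|² = 149;  v_rel·d = (-10)·(-14) + (-7)·(-15) = 245
149·t² − 490·t + 225 = 0  ⇒  m = 245² − 149·225 = 26500
m = 26500 > 0,  v_rel·d = 245 > 0  ⇒  inside

inside=yes margin=26500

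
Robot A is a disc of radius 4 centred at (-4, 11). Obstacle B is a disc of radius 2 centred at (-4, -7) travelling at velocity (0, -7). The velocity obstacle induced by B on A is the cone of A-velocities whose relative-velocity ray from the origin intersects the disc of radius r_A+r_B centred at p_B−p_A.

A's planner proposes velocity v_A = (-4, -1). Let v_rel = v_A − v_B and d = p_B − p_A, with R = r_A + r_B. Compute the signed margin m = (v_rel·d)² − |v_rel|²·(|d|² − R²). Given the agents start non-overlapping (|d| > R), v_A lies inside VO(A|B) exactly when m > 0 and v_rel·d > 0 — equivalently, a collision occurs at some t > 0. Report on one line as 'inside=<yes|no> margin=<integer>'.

d = (0, -18),  |d|² = 324;  R = 4+2 = 6,  c = 324−6² = 288
v_rel = (-4, 6),  |v_rel|² = 52;  v_rel·d = (-4)·(0) + (6)·(-18) = -108
52·t² + 216·t + 288 = 0  ⇒  m = (-108)² − 52·288 = -3312
m = -3312 < 0,  v_rel·d = -108 < 0  ⇒  outside

inside=no margin=-3312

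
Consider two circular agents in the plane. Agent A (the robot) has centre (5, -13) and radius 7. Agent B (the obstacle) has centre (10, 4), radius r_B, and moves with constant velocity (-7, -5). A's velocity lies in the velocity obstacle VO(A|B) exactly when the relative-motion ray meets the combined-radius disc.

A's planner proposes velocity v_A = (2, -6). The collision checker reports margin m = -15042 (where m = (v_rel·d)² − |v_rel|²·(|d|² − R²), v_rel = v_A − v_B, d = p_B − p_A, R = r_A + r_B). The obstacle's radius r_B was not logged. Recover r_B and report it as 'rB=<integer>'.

m = -15042
d = (5, 17);  v_rel = (9, -1),  |v_rel|² = 82
v_rel×d = (9)·(17) − (-1)·(5) = 158
since m = R²·82 − 158²:  R² = (24964 + -15042) / 82 = 121
R = √121 = 11  ⇒  r_B = 11 − 7 = 4

rB=4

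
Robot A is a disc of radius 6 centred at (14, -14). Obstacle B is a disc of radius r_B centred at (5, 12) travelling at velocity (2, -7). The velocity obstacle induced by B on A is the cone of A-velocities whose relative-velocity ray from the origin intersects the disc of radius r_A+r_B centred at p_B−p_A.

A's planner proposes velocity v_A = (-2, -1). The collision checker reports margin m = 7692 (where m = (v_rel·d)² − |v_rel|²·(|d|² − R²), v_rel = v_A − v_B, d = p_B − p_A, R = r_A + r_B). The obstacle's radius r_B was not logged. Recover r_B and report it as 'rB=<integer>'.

m = 7692
d = (-9, 26);  v_rel = (-4, 6),  |v_rel|² = 52
v_rel×d = (-4)·(26) − (6)·(-9) = -50
since m = R²·52 − (-50)²:  R² = (2500 + 7692) / 52 = 196
R = √196 = 14  ⇒  r_B = 14 − 6 = 8

rB=8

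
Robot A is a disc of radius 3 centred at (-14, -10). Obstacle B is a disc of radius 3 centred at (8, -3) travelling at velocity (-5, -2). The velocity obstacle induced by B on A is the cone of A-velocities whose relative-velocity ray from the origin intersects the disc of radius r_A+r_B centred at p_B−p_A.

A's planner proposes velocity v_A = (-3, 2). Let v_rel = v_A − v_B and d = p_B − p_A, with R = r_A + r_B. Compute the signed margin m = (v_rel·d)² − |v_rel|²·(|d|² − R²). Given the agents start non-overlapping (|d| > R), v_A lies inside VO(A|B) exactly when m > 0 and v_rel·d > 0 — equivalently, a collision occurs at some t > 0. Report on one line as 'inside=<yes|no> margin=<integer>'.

d = (22, 7),  |d|² = 533;  R = 3+3 = 6,  c = 533−6² = 497
v_rel = (2, 4),  |v_rel|² = 20;  v_rel·d = (2)·(22) + (4)·(7) = 72
20·t² − 144·t + 497 = 0  ⇒  m = 72² − 20·497 = -4756
m = -4756 < 0,  v_rel·d = 72 > 0  ⇒  outside

inside=no margin=-4756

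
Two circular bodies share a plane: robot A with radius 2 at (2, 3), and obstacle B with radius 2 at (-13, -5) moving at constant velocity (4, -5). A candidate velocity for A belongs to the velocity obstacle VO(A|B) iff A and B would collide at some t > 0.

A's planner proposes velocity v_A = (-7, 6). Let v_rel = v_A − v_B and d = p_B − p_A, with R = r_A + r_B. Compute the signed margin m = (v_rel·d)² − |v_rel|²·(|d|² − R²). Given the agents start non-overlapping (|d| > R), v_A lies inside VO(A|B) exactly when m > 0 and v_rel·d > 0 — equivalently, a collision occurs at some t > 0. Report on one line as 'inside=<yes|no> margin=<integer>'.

d = (-15, -8),  |d|² = 289;  R = 2+2 = 4,  c = 289−4² = 273
v_rel = (-11, 11),  |v_rel|² = 242;  v_rel·d = (-11)·(-15) + (11)·(-8) = 77
242·t² − 154·t + 273 = 0  ⇒  m = 77² − 242·273 = -60137
m = -60137 < 0,  v_rel·d = 77 > 0  ⇒  outside

inside=no margin=-60137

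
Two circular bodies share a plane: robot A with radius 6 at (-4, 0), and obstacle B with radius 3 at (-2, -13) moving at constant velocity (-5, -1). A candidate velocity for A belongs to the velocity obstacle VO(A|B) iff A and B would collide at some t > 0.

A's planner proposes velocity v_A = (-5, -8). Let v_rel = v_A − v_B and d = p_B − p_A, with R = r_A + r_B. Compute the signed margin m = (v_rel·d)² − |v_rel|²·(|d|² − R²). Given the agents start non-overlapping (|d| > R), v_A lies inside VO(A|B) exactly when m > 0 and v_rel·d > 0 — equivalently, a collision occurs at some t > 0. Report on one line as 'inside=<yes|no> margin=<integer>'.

d = (2, -13),  |d|² = 173;  R = 6+3 = 9,  c = 173−9² = 92
v_rel = (0, -7),  |v_rel|² = 49;  v_rel·d = (0)·(2) + (-7)·(-13) = 91
49·t² − 182·t + 92 = 0  ⇒  m = 91² − 49·92 = 3773
m = 3773 > 0,  v_rel·d = 91 > 0  ⇒  inside

inside=yes margin=3773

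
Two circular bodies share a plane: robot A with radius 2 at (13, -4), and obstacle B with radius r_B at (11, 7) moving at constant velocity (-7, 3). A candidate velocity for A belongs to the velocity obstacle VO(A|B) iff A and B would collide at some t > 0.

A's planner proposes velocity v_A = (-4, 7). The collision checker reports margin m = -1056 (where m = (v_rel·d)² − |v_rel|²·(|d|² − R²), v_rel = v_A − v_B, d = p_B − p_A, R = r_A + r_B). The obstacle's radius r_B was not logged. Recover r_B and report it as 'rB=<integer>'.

m = -1056
d = (-2, 11);  v_rel = (3, 4),  |v_rel|² = 25
v_rel×d = (3)·(11) − (4)·(-2) = 41
since m = R²·25 − 41²:  R² = (1681 + -1056) / 25 = 25
R = √25 = 5  ⇒  r_B = 5 − 2 = 3

rB=3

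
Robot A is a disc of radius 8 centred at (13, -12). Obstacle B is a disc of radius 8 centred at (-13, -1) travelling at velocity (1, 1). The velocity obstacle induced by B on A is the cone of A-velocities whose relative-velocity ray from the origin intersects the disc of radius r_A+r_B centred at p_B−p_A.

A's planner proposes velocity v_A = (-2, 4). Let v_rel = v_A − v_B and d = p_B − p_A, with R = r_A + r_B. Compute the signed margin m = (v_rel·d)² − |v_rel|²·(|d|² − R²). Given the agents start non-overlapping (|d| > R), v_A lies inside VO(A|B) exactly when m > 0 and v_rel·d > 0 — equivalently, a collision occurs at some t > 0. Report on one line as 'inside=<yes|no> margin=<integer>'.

d = (-26, 11),  |d|² = 797;  R = 8+8 = 16,  c = 797−16² = 541
v_rel = (-3, 3),  |v_rel|² = 18;  v_rel·d = (-3)·(-26) + (3)·(11) = 111
18·t² − 222·t + 541 = 0  ⇒  m = 111² − 18·541 = 2583
m = 2583 > 0,  v_rel·d = 111 > 0  ⇒  inside

inside=yes margin=2583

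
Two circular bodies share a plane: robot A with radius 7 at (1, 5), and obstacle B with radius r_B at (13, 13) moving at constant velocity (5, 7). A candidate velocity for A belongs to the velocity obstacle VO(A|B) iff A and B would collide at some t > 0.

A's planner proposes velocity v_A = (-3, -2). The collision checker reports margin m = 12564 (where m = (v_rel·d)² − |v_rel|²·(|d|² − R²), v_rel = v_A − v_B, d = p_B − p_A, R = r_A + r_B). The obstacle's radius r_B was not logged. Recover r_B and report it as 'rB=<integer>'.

m = 12564
d = (12, 8);  v_rel = (-8, -9),  |v_rel|² = 145
v_rel×d = (-8)·(8) − (-9)·(12) = 44
since m = R²·145 − 44²:  R² = (1936 + 12564) / 145 = 100
R = √100 = 10  ⇒  r_B = 10 − 7 = 3

rB=3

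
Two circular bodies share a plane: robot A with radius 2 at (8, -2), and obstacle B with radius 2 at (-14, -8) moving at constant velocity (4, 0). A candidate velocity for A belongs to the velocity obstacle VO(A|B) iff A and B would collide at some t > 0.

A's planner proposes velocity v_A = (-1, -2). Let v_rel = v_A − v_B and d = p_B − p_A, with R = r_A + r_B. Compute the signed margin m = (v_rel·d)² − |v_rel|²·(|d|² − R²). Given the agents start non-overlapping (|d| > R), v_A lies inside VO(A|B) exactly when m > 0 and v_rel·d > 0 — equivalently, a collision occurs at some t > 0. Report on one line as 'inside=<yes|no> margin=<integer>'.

d = (-22, -6),  |d|² = 520;  R = 2+2 = 4,  c = 520−4² = 504
v_rel = (-5, -2),  |v_rel|² = 29;  v_rel·d = (-5)·(-22) + (-2)·(-6) = 122
29·t² − 244·t + 504 = 0  ⇒  m = 122² − 29·504 = 268
m = 268 > 0,  v_rel·d = 122 > 0  ⇒  inside

inside=yes margin=268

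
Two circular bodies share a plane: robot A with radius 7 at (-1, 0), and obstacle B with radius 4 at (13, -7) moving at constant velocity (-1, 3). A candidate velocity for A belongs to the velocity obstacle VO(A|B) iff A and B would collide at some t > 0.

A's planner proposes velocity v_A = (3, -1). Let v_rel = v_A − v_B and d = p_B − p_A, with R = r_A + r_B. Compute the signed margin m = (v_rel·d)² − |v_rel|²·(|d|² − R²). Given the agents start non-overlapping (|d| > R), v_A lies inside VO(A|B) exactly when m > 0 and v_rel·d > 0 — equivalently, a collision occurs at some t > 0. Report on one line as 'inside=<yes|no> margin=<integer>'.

d = (14, -7),  |d|² = 245;  R = 7+4 = 11,  c = 245−11² = 124
v_rel = (4, -4),  |v_rel|² = 32;  v_rel·d = (4)·(14) + (-4)·(-7) = 84
32·t² − 168·t + 124 = 0  ⇒  m = 84² − 32·124 = 3088
m = 3088 > 0,  v_rel·d = 84 > 0  ⇒  inside

inside=yes margin=3088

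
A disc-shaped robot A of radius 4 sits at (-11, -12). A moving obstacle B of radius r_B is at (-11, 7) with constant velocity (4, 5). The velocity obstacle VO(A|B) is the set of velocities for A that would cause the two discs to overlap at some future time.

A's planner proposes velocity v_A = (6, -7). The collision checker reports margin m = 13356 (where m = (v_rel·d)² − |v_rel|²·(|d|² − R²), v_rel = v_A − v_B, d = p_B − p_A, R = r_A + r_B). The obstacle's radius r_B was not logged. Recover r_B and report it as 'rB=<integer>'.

m = 13356
d = (0, 19);  v_rel = (2, -12),  |v_rel|² = 148
v_rel×d = (2)·(19) − (-12)·(0) = 38
since m = R²·148 − 38²:  R² = (1444 + 13356) / 148 = 100
R = √100 = 10  ⇒  r_B = 10 − 4 = 6

rB=6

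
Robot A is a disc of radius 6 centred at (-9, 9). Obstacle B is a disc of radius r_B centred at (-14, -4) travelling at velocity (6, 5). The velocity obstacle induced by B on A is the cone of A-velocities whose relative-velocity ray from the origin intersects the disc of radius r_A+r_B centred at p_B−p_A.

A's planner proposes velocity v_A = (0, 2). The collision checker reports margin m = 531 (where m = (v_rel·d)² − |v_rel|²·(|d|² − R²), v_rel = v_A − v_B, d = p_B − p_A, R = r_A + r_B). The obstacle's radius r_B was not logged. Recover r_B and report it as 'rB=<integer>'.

m = 531
d = (-5, -13);  v_rel = (-6, -3),  |v_rel|² = 45
v_rel×d = (-6)·(-13) − (-3)·(-5) = 63
since m = R²·45 − 63²:  R² = (3969 + 531) / 45 = 100
R = √100 = 10  ⇒  r_B = 10 − 6 = 4

rB=4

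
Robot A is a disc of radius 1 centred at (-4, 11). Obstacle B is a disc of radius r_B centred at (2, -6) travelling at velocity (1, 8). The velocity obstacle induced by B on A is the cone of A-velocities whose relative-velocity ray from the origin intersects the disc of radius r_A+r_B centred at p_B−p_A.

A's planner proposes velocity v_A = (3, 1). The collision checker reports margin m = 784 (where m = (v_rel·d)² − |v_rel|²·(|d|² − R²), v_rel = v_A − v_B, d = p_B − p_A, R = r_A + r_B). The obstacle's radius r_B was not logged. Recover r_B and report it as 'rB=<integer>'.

m = 784
d = (6, -17);  v_rel = (2, -7),  |v_rel|² = 53
v_rel×d = (2)·(-17) − (-7)·(6) = 8
since m = R²·53 − 8²:  R² = (64 + 784) / 53 = 16
R = √16 = 4  ⇒  r_B = 4 − 1 = 3

rB=3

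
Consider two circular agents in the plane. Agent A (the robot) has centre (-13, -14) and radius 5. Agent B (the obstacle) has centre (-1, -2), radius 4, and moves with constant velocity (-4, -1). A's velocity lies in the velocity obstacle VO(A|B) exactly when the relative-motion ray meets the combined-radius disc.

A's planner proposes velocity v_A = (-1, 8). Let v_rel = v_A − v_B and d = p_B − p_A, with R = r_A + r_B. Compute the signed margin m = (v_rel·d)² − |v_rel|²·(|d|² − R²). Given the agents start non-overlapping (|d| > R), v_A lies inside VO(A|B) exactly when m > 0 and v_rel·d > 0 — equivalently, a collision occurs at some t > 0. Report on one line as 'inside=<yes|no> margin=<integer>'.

d = (12, 12),  |d|² = 288;  R = 5+4 = 9,  c = 288−9² = 207
v_rel = (3, 9),  |v_rel|² = 90;  v_rel·d = (3)·(12) + (9)·(12) = 144
90·t² − 288·t + 207 = 0  ⇒  m = 144² − 90·207 = 2106
m = 2106 > 0,  v_rel·d = 144 > 0  ⇒  inside

inside=yes margin=2106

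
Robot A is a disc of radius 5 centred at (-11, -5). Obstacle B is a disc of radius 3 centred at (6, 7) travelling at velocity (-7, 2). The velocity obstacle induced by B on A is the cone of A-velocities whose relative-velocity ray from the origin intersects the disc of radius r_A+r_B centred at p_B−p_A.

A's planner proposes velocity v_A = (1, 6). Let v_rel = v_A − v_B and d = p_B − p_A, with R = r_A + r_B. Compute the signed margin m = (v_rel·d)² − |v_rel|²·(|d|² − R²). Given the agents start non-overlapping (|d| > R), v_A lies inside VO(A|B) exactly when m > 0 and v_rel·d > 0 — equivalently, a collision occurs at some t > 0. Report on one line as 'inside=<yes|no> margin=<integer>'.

d = (17, 12),  |d|² = 433;  R = 5+3 = 8,  c = 433−8² = 369
v_rel = (8, 4),  |v_rel|² = 80;  v_rel·d = (8)·(17) + (4)·(12) = 184
80·t² − 368·t + 369 = 0  ⇒  m = 184² − 80·369 = 4336
m = 4336 > 0,  v_rel·d = 184 > 0  ⇒  inside

inside=yes margin=4336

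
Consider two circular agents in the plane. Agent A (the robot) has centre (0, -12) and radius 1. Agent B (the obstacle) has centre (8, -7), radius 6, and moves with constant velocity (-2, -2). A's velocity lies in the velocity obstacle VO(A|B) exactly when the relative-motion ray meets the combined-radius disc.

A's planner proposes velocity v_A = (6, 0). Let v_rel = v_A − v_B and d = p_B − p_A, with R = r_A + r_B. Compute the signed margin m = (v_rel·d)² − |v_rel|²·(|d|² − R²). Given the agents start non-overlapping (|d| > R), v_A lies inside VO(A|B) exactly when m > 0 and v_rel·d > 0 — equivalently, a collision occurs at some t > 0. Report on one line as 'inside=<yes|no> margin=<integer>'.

d = (8, 5),  |d|² = 89;  R = 1+6 = 7,  c = 89−7² = 40
v_rel = (8, 2),  |v_rel|² = 68;  v_rel·d = (8)·(8) + (2)·(5) = 74
68·t² − 148·t + 40 = 0  ⇒  m = 74² − 68·40 = 2756
m = 2756 > 0,  v_rel·d = 74 > 0  ⇒  inside

inside=yes margin=2756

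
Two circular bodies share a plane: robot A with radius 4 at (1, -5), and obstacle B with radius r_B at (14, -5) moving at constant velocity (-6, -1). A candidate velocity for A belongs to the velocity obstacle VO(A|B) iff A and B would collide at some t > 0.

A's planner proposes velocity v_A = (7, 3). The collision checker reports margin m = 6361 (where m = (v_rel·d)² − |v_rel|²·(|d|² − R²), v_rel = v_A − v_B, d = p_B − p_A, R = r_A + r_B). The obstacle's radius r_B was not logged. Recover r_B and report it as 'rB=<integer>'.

m = 6361
d = (13, 0);  v_rel = (13, 4),  |v_rel|² = 185
v_rel×d = (13)·(0) − (4)·(13) = -52
since m = R²·185 − (-52)²:  R² = (2704 + 6361) / 185 = 49
R = √49 = 7  ⇒  r_B = 7 − 4 = 3

rB=3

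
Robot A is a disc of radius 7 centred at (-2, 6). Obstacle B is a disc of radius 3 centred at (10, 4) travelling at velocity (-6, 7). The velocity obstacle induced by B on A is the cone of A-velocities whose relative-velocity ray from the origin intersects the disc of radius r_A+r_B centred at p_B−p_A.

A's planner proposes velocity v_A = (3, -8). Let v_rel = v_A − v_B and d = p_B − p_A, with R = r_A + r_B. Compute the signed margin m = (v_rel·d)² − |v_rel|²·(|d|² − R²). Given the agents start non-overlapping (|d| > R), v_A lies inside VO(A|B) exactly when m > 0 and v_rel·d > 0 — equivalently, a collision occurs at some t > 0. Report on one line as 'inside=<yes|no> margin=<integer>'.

d = (12, -2),  |d|² = 148;  R = 7+3 = 10,  c = 148−10² = 48
v_rel = (9, -15),  |v_rel|² = 306;  v_rel·d = (9)·(12) + (-15)·(-2) = 138
306·t² − 276·t + 48 = 0  ⇒  m = 138² − 306·48 = 4356
m = 4356 > 0,  v_rel·d = 138 > 0  ⇒  inside

inside=yes margin=4356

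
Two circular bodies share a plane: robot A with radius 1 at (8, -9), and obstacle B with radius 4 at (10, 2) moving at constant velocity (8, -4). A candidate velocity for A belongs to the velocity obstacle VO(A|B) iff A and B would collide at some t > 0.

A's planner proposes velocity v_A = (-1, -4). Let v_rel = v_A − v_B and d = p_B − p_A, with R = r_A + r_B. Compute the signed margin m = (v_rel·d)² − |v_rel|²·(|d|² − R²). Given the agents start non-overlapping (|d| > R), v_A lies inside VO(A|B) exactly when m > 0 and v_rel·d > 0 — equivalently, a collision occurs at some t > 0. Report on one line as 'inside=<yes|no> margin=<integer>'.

d = (2, 11),  |d|² = 125;  R = 1+4 = 5,  c = 125−5² = 100
v_rel = (-9, 0),  |v_rel|² = 81;  v_rel·d = (-9)·(2) + (0)·(11) = -18
81·t² + 36·t + 100 = 0  ⇒  m = (-18)² − 81·100 = -7776
m = -7776 < 0,  v_rel·d = -18 < 0  ⇒  outside

inside=no margin=-7776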